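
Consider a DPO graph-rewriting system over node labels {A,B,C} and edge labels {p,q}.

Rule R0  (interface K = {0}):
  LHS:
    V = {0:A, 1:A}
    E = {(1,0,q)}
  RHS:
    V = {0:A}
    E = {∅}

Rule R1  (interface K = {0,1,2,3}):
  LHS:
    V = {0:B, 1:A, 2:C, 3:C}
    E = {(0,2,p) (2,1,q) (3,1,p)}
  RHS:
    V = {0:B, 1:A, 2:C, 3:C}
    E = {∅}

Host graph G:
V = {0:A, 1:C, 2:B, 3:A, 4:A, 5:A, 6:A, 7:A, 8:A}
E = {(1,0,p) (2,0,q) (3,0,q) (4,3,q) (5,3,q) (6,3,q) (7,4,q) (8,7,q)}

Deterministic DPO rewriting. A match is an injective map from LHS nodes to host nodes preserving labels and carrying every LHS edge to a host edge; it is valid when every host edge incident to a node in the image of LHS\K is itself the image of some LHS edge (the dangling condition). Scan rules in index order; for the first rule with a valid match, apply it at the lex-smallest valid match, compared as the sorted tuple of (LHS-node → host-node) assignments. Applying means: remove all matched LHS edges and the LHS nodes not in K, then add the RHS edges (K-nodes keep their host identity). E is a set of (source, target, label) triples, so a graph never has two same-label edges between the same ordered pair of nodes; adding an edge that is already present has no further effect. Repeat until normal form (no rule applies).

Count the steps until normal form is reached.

initial: |V|=9 |E|=8  E = 1-p->0 2-q->0 3-q->0 4-q->3 5-q->3 6-q->3 7-q->4 8-q->7
step 1: apply R0 at {0↦3, 1↦5}  → |V|=8 |E|=7  E = 1-p->0 2-q->0 3-q->0 4-q->3 6-q->3 7-q->4 8-q->7
step 2: apply R0 at {0↦3, 1↦6}  → |V|=7 |E|=6  E = 1-p->0 2-q->0 3-q->0 4-q->3 7-q->4 8-q->7
step 3: apply R0 at {0↦7, 1↦8}  → |V|=6 |E|=5  E = 1-p->0 2-q->0 3-q->0 4-q->3 7-q->4
step 4: apply R0 at {0↦4, 1↦7}  → |V|=5 |E|=4  E = 1-p->0 2-q->0 3-q->0 4-q->3
step 5: apply R0 at {0↦3, 1↦4}  → |V|=4 |E|=3  E = 1-p->0 2-q->0 3-q->0
step 6: apply R0 at {0↦0, 1↦3}  → |V|=3 |E|=2  E = 1-p->0 2-q->0
halt: no rule applies after step 6

Answer: 6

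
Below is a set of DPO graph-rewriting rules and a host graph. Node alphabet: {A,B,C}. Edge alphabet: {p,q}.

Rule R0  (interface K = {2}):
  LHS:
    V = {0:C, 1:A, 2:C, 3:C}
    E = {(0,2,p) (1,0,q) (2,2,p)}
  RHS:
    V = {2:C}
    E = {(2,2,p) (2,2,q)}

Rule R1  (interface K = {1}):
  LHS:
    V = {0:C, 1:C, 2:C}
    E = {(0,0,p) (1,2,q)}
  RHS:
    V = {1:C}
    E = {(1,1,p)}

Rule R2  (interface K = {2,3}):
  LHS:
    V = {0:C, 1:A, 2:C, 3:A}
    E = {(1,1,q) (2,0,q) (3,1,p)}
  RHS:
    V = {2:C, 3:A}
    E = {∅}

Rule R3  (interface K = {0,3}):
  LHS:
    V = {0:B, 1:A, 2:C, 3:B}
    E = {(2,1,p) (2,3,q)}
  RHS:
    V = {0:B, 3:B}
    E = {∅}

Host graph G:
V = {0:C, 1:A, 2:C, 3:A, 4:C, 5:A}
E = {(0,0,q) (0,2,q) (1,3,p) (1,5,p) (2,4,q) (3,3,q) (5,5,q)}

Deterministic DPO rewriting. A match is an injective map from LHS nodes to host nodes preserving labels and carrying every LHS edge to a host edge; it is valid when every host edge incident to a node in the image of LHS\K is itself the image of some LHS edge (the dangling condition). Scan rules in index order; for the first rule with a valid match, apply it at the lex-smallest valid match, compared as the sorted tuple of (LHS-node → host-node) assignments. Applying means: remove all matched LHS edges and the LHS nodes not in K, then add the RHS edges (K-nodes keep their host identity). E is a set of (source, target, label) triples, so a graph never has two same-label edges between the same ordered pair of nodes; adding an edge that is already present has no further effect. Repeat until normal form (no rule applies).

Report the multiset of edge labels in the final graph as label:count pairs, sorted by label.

Answer: q:1

Derivation:
[0] host  ⇒  6 nodes, 7 edges  {0-q->0 0-q->2 1-p->3 1-p->5 2-q->4 3-q->3 5-q->5}
[1] R2 @ {0↦4, 1↦3, 2↦2, 3↦1}  ⇒  4 nodes, 4 edges  {0-q->0 0-q->2 1-p->5 5-q->5}
[2] R2 @ {0↦2, 1↦5, 2↦0, 3↦1}  ⇒  2 nodes, 1 edges  {0-q->0}
normal form: no rule applies after step 2
NF edges: [(0, 0, 'q')]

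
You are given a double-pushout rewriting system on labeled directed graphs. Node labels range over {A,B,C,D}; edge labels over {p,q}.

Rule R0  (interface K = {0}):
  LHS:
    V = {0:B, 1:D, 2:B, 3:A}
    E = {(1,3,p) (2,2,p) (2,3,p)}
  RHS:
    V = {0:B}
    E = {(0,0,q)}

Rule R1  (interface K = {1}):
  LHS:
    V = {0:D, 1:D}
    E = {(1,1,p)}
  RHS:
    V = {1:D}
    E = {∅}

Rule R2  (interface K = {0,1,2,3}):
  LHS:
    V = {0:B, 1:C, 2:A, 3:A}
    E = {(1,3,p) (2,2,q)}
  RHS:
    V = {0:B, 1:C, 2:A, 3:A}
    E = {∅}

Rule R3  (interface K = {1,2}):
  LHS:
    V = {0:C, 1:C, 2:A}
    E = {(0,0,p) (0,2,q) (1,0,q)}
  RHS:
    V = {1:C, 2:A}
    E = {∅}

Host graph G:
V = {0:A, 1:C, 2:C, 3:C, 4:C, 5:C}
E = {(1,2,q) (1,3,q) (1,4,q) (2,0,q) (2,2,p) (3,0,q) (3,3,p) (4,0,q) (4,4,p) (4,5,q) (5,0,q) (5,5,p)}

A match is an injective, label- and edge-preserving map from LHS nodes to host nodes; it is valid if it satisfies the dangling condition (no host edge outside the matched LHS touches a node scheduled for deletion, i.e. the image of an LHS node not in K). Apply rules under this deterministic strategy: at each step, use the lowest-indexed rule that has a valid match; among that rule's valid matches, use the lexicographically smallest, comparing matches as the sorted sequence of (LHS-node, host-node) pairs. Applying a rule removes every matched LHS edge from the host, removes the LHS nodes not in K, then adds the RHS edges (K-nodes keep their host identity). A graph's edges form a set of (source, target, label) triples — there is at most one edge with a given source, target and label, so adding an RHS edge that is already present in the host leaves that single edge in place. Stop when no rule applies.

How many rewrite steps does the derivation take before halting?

Answer: 4

Rewrite trace:
[0] host  ⇒  6 nodes, 12 edges  {1-q->2 1-q->3 1-q->4 2-q->0 2-p->2 3-q->0 3-p->3 4-q->0 4-p->4 4-q->5 5-q->0 5-p->5}
[1] R3 @ {0↦2, 1↦1, 2↦0}  ⇒  5 nodes, 9 edges  {1-q->3 1-q->4 3-q->0 3-p->3 4-q->0 4-p->4 4-q->5 5-q->0 5-p->5}
[2] R3 @ {0↦3, 1↦1, 2↦0}  ⇒  4 nodes, 6 edges  {1-q->4 4-q->0 4-p->4 4-q->5 5-q->0 5-p->5}
[3] R3 @ {0↦5, 1↦4, 2↦0}  ⇒  3 nodes, 3 edges  {1-q->4 4-q->0 4-p->4}
[4] R3 @ {0↦4, 1↦1, 2↦0}  ⇒  2 nodes, 0 edges  {∅}
final graph: no rule applies after step 4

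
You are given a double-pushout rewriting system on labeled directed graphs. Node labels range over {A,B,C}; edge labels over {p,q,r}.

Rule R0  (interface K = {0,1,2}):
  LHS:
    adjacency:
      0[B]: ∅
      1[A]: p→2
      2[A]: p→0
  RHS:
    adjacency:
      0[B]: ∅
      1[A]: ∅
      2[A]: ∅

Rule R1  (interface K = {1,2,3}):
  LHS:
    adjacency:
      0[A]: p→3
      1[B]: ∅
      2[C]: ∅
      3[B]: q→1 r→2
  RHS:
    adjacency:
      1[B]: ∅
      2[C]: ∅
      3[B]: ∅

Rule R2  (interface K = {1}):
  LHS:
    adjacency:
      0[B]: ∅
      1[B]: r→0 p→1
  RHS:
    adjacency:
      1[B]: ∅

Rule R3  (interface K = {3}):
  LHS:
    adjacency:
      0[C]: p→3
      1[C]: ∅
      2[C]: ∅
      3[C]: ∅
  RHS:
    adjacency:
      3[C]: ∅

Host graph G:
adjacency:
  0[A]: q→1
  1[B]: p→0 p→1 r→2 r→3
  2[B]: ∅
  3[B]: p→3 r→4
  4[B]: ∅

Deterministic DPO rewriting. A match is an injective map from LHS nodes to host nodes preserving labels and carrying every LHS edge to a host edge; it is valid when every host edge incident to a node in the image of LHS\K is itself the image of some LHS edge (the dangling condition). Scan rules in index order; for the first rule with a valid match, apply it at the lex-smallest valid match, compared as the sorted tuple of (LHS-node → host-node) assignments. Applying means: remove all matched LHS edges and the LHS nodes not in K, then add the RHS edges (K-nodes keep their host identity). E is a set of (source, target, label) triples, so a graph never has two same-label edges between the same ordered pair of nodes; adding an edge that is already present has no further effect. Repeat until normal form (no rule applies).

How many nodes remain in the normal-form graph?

[0] host  ⇒  5 nodes, 7 edges  {0-q->1 1-p->0 1-p->1 1-r->2 1-r->3 3-p->3 3-r->4}
[1] R2 @ {0↦2, 1↦1}  ⇒  4 nodes, 5 edges  {0-q->1 1-p->0 1-r->3 3-p->3 3-r->4}
[2] R2 @ {0↦4, 1↦3}  ⇒  3 nodes, 3 edges  {0-q->1 1-p->0 1-r->3}
halt: no rule applies after step 2
NF nodes: {0:A, 1:B, 3:B}

Answer: 3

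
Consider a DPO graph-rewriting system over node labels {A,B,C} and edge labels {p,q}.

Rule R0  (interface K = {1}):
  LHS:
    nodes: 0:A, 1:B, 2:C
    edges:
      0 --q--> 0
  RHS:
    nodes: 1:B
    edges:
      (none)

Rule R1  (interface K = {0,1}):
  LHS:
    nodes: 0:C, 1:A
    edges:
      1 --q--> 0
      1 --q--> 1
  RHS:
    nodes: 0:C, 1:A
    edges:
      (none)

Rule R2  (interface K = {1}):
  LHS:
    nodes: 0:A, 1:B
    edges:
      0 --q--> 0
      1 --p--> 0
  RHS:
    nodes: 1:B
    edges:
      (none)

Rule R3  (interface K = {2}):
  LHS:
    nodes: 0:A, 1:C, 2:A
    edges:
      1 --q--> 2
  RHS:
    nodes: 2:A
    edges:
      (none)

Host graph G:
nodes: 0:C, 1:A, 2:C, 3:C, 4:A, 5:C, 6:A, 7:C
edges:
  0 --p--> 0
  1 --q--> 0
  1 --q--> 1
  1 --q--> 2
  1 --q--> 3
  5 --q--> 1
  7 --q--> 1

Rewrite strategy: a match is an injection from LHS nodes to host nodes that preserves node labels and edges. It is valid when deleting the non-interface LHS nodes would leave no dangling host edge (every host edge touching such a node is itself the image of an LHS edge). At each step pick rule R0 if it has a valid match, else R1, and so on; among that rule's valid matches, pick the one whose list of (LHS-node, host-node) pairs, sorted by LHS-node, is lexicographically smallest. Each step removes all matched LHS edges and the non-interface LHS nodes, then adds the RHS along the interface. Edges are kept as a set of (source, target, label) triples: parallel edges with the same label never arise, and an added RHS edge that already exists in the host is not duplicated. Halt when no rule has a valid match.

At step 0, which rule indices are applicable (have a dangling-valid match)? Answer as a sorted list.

Answer: [R1,R3]

Derivation:
R0: no valid match — LHS pattern not found
R1: 3 valid matches — {0↦0, 1↦1}, {0↦2, 1↦1}, {0↦3, 1↦1}
R2: no valid match — LHS pattern not found
R3: 4 valid matches — {0↦4, 1↦5, 2↦1}, {0↦4, 1↦7, 2↦1}, {0↦6, 1↦5, 2↦1} (+1 more)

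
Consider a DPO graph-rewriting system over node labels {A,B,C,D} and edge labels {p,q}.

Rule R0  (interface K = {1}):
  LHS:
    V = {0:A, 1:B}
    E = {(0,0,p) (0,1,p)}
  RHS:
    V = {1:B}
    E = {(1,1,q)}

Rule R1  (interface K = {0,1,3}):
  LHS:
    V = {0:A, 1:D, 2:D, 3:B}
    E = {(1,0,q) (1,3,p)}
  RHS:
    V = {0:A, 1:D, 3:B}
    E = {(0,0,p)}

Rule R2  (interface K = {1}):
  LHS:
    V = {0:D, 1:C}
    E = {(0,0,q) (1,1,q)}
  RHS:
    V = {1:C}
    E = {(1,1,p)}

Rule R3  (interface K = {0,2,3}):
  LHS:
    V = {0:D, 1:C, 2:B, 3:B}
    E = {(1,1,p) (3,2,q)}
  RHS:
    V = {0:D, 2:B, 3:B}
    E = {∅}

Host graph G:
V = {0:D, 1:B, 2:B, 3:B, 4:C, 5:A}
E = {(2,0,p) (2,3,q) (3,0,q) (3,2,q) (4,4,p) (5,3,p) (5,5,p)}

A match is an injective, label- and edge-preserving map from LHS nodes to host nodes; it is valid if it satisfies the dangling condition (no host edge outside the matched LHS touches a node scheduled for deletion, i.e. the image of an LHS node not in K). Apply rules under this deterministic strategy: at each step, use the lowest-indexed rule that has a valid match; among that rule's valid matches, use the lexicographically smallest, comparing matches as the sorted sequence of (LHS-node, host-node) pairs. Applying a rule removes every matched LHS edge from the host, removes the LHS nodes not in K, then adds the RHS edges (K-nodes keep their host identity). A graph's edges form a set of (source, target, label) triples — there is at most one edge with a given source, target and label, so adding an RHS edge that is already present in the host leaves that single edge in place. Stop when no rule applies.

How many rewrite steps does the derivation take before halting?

[0] host  ⇒  6 nodes, 7 edges  {2-p->0 2-q->3 3-q->0 3-q->2 4-p->4 5-p->3 5-p->5}
[1] R0 @ {0↦5, 1↦3}  ⇒  5 nodes, 6 edges  {2-p->0 2-q->3 3-q->0 3-q->2 3-q->3 4-p->4}
[2] R3 @ {0↦0, 1↦4, 2↦2, 3↦3}  ⇒  4 nodes, 4 edges  {2-p->0 2-q->3 3-q->0 3-q->3}
normal form: no rule applies after step 2

Answer: 2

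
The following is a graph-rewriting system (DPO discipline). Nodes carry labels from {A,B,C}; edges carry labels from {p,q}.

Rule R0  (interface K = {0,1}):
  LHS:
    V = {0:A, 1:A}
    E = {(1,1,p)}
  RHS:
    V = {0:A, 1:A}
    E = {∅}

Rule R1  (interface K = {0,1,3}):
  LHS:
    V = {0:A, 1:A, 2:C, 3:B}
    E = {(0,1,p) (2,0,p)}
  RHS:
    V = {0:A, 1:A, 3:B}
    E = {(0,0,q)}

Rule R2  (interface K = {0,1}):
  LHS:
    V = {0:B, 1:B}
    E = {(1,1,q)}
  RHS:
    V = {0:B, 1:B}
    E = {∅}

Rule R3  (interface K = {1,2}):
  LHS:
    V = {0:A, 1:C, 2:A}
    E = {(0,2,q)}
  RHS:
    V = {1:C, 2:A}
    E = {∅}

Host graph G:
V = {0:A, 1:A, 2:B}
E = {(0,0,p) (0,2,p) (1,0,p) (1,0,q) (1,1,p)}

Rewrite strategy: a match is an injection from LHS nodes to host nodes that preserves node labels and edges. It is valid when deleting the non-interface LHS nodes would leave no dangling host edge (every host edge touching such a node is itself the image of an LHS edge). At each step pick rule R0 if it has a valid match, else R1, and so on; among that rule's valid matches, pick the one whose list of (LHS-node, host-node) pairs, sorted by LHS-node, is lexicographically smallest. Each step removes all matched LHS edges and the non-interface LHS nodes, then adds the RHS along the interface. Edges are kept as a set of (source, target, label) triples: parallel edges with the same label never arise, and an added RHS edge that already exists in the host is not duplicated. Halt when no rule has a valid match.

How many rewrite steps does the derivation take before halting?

Answer: 2

Steps:
initial: |V|=3 |E|=5  E = 0-p->0 0-p->2 1-p->0 1-q->0 1-p->1
step 1: apply R0 at {0↦0, 1↦1}  → |V|=3 |E|=4  E = 0-p->0 0-p->2 1-p->0 1-q->0
step 2: apply R0 at {0↦1, 1↦0}  → |V|=3 |E|=3  E = 0-p->2 1-p->0 1-q->0
final graph: no rule applies after step 2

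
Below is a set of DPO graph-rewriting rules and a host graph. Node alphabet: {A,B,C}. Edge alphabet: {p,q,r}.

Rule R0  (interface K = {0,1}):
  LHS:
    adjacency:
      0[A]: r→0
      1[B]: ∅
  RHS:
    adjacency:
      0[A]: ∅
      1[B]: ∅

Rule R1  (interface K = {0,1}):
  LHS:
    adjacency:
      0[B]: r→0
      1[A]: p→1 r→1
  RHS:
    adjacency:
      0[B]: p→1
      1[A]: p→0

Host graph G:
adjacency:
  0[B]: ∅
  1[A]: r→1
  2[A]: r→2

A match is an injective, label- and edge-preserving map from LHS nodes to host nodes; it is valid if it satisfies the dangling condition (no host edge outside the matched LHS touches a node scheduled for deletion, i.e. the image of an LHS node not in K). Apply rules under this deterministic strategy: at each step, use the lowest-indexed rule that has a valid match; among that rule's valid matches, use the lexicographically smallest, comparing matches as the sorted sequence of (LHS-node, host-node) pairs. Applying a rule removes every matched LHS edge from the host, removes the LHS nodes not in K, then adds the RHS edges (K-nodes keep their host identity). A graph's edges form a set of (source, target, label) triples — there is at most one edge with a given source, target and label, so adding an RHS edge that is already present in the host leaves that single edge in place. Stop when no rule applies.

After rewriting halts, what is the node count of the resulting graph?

start.  V:3 E:2  edges: 1-r->1 2-r->2
1. fire R0 via {0↦1, 1↦0}  →  V:3 E:1  edges: 2-r->2
2. fire R0 via {0↦2, 1↦0}  →  V:3 E:0  edges: ∅
final graph: no rule applies after step 2
NF nodes: {0:B, 1:A, 2:A}

Answer: 3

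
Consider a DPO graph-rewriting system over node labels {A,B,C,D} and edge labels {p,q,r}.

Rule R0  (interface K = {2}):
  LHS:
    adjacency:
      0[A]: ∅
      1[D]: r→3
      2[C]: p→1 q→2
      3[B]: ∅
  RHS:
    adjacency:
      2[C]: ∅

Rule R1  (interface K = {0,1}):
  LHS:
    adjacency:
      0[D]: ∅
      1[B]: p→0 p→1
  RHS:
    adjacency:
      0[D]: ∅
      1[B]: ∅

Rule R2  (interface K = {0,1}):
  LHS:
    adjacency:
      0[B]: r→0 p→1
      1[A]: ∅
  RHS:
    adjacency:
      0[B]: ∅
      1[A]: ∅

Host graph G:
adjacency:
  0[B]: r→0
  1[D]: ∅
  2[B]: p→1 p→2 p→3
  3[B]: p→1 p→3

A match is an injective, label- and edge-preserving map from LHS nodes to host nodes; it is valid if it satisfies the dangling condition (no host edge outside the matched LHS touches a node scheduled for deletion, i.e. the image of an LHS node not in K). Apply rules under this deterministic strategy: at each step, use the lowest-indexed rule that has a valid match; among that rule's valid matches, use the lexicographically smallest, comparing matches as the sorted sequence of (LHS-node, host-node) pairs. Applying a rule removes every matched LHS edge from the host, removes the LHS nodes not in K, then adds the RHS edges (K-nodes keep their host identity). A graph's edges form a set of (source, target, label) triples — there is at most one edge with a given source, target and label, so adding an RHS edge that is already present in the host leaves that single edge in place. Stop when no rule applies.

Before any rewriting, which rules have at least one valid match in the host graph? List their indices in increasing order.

Answer: [R1]

Steps:
R0: no valid match — LHS pattern not found
R1: 2 valid matches — {0↦1, 1↦2}, {0↦1, 1↦3}
R2: no valid match — LHS pattern not found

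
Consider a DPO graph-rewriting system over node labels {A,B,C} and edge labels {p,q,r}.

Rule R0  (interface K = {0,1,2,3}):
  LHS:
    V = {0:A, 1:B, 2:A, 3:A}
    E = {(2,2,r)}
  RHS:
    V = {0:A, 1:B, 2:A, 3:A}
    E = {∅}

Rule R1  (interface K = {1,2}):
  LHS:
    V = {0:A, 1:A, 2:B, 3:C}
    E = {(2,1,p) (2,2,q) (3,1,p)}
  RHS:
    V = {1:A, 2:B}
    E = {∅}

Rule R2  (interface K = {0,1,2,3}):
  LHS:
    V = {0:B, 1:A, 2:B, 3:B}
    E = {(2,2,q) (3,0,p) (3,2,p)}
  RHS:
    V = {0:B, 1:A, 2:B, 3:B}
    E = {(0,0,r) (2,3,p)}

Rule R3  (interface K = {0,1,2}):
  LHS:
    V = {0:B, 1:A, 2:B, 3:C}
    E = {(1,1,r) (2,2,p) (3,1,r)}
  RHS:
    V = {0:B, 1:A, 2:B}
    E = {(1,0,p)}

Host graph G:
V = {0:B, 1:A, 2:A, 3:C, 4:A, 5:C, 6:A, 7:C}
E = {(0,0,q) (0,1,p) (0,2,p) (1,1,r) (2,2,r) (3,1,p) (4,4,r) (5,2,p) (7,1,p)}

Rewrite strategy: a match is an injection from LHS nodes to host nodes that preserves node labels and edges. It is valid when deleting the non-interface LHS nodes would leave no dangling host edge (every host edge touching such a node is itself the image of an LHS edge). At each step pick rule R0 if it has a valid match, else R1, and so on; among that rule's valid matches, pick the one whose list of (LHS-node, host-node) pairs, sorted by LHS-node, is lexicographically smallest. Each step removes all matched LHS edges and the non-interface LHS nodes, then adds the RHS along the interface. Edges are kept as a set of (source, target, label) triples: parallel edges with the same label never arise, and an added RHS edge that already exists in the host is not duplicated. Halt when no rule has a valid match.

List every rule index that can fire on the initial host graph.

Answer: [R0,R1]

Rewrite trace:
R0: 18 valid matches — {0↦1, 1↦0, 2↦2, 3↦4}, {0↦1, 1↦0, 2↦2, 3↦6}, {0↦1, 1↦0, 2↦4, 3↦2} (+15 more)
R1: 3 valid matches — {0↦6, 1↦1, 2↦0, 3↦3}, {0↦6, 1↦1, 2↦0, 3↦7}, {0↦6, 1↦2, 2↦0, 3↦5}
R2: no valid match — LHS pattern not found
R3: no valid match — LHS pattern not found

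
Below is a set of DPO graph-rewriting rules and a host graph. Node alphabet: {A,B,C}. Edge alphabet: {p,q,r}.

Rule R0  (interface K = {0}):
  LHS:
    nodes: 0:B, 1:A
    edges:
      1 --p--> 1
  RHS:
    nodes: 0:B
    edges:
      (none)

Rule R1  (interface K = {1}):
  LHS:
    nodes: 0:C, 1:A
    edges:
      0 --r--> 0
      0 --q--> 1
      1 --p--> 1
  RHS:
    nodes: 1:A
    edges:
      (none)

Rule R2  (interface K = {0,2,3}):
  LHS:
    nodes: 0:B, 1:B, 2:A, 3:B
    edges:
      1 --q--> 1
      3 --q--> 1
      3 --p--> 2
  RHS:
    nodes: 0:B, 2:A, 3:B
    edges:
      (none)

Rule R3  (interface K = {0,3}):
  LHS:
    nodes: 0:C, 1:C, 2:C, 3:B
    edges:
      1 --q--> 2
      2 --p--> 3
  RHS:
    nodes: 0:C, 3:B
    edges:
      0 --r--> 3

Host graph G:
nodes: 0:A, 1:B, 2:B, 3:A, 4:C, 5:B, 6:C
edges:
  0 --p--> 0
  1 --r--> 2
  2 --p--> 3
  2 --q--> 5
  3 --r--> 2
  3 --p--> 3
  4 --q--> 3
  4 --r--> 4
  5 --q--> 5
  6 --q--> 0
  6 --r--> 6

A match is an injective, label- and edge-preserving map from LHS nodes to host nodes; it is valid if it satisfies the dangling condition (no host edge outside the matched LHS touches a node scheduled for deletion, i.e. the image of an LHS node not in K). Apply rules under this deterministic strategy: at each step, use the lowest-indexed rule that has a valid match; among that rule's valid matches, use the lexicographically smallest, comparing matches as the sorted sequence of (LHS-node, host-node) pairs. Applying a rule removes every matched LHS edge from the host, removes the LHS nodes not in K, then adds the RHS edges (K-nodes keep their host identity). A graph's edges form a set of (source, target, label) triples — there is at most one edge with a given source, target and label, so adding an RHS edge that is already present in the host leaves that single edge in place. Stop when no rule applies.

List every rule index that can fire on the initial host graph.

R0: no valid match — 6 raw matches, all fail dangling condition
R1: 2 valid matches — {0↦4, 1↦3}, {0↦6, 1↦0}
R2: 1 valid match — {0↦1, 1↦5, 2↦3, 3↦2}
R3: no valid match — LHS pattern not found

Answer: [R1,R2]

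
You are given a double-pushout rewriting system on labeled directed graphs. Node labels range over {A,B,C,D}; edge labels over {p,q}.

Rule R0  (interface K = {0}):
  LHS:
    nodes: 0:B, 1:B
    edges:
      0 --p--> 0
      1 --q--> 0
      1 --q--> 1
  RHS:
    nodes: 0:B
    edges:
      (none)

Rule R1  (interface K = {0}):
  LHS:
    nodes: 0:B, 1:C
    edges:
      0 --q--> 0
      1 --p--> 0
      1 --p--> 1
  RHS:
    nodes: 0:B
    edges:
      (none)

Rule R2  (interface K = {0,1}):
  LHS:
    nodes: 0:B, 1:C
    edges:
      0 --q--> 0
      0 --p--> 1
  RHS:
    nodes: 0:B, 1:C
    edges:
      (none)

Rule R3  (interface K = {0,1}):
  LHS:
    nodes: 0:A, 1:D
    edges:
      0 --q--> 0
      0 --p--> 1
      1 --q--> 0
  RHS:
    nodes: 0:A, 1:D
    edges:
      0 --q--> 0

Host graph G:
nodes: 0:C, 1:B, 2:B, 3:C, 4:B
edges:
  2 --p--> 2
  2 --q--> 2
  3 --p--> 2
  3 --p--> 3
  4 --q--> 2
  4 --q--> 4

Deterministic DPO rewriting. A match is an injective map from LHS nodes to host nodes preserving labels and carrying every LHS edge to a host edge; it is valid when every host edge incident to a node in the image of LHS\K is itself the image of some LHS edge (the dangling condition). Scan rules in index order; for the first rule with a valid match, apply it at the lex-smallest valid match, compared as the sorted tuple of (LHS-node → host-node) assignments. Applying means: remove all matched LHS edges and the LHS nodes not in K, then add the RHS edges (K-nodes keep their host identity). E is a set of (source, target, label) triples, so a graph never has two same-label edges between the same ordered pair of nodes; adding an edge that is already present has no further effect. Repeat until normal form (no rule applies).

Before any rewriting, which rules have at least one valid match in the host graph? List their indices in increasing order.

Answer: [R0,R1]

Steps:
R0: 1 valid match — {0↦2, 1↦4}
R1: 1 valid match — {0↦2, 1↦3}
R2: no valid match — LHS pattern not found
R3: no valid match — LHS pattern not found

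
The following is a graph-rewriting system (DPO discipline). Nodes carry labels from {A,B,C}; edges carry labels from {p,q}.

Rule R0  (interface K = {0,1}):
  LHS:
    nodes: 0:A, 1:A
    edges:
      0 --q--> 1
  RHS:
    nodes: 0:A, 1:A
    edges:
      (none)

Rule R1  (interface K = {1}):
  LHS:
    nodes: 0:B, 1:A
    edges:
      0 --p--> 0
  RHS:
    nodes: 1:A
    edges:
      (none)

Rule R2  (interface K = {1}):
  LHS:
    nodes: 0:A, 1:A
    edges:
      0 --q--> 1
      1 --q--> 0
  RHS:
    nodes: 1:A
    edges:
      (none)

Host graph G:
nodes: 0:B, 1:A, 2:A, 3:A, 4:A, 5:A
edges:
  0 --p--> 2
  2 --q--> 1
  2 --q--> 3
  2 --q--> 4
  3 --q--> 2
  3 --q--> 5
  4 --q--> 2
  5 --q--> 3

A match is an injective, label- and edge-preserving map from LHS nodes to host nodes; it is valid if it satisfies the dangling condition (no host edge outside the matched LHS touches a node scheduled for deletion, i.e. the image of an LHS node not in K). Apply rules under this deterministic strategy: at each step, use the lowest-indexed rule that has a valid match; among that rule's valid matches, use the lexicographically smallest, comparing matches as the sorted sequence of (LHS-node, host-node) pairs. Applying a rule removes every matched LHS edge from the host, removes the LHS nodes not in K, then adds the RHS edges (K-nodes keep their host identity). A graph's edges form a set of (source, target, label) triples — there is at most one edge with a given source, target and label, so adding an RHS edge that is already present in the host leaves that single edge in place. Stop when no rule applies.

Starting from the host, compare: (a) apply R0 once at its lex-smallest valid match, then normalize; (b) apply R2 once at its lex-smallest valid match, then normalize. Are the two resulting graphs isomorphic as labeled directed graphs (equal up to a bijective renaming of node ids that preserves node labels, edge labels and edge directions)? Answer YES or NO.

Answer: NO

Steps:
branch R0-first: apply at {0↦2, 1↦1} → |E|=7, then 6 more step(s) → NF |V|=6 |E|=1 V={0:B, 1:A, 2:A, 3:A, 4:A, 5:A} E=0-p->2
branch R2-first: apply at {0↦4, 1↦2} → |E|=6, then 5 more step(s) → NF |V|=5 |E|=1 V={0:B, 1:A, 2:A, 3:A, 5:A} E=0-p->2
graphs not isomorphic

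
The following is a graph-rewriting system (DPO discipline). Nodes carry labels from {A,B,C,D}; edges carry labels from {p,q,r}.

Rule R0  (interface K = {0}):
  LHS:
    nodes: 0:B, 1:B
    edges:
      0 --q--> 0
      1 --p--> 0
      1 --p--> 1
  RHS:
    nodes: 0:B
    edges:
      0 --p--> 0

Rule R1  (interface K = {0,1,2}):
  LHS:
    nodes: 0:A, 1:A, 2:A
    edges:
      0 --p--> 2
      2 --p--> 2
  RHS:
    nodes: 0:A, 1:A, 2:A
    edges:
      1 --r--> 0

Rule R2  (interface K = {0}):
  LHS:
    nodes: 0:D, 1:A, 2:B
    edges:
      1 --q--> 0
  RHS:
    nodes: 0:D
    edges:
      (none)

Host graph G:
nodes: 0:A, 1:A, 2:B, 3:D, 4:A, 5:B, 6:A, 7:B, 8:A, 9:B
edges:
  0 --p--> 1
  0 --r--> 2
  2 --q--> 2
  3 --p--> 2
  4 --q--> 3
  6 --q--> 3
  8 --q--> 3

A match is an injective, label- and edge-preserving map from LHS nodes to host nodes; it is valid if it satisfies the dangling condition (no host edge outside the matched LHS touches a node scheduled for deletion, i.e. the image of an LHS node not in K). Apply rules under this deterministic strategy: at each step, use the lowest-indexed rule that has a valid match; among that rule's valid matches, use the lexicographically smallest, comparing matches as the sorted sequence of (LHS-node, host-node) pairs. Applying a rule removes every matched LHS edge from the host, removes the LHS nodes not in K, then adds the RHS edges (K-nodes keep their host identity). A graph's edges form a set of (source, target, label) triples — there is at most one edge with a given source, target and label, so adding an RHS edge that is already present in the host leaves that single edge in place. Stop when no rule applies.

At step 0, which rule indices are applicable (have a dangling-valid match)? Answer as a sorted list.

R0: no valid match — LHS pattern not found
R1: no valid match — LHS pattern not found
R2: 9 valid matches — {0↦3, 1↦4, 2↦5}, {0↦3, 1↦4, 2↦7}, {0↦3, 1↦4, 2↦9} (+6 more)

Answer: [R2]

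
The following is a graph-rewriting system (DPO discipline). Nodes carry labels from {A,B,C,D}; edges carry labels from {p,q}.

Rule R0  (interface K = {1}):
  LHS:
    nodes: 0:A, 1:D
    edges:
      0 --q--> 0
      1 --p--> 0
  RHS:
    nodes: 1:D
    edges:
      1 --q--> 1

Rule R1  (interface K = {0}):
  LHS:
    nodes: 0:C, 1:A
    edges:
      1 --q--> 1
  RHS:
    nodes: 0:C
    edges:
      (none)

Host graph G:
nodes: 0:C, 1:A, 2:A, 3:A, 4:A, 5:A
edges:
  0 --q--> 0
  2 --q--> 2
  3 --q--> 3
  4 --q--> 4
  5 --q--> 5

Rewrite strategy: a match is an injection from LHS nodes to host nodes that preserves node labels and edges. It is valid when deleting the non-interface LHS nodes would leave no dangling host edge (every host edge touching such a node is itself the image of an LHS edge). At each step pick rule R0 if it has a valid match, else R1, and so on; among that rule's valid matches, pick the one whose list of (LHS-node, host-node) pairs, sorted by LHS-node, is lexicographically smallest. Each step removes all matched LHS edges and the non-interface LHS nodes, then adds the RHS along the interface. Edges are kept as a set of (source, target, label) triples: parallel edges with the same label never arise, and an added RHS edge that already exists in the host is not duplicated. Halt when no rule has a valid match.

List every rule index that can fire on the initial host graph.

Answer: [R1]

Steps:
R0: no valid match — LHS pattern not found
R1: 4 valid matches — {0↦0, 1↦2}, {0↦0, 1↦3}, {0↦0, 1↦4} (+1 more)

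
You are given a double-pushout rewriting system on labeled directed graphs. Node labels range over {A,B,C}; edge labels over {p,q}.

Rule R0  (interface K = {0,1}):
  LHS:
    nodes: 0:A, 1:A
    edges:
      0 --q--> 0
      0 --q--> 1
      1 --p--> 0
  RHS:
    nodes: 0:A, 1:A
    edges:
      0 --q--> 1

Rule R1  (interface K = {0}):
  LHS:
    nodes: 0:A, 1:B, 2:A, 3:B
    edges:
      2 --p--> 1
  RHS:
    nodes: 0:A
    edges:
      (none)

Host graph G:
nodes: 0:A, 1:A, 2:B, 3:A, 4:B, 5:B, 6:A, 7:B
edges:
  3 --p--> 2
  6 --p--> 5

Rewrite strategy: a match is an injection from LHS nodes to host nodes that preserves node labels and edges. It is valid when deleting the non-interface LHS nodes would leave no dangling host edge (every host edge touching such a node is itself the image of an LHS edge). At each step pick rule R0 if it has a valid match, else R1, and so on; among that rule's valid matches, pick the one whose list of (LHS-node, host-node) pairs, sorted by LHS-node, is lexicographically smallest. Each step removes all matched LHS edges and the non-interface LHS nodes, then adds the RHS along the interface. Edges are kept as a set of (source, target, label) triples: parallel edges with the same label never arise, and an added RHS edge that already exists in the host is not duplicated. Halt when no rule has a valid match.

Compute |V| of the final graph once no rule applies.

start.  V:8 E:2  edges: 3-p->2 6-p->5
1. fire R1 via {0↦0, 1↦2, 2↦3, 3↦4}  →  V:5 E:1  edges: 6-p->5
2. fire R1 via {0↦0, 1↦5, 2↦6, 3↦7}  →  V:2 E:0  edges: ∅
halt: no rule applies after step 2
NF nodes: {0:A, 1:A}

Answer: 2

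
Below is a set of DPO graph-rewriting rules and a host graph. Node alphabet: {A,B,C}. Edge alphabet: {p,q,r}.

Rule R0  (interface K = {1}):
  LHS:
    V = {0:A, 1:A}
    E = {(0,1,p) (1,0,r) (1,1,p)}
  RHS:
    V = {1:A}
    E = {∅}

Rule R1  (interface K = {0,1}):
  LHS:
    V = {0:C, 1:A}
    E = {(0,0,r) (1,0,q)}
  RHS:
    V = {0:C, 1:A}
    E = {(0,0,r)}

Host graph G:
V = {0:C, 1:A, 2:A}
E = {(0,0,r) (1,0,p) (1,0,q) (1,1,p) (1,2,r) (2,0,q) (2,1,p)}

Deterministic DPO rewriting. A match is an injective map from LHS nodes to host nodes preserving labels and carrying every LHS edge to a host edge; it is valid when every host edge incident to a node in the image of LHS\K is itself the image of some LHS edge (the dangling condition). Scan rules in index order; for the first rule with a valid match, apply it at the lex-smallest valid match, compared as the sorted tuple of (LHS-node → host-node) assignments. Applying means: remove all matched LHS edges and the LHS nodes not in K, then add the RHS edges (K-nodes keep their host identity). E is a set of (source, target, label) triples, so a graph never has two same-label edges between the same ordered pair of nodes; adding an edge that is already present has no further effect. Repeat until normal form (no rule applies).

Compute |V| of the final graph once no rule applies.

initial: |V|=3 |E|=7  E = 0-r->0 1-p->0 1-q->0 1-p->1 1-r->2 2-q->0 2-p->1
step 1: apply R1 at {0↦0, 1↦1}  → |V|=3 |E|=6  E = 0-r->0 1-p->0 1-p->1 1-r->2 2-q->0 2-p->1
step 2: apply R1 at {0↦0, 1↦2}  → |V|=3 |E|=5  E = 0-r->0 1-p->0 1-p->1 1-r->2 2-p->1
step 3: apply R0 at {0↦2, 1↦1}  → |V|=2 |E|=2  E = 0-r->0 1-p->0
normal form: no rule applies after step 3
NF nodes: {0:C, 1:A}

Answer: 2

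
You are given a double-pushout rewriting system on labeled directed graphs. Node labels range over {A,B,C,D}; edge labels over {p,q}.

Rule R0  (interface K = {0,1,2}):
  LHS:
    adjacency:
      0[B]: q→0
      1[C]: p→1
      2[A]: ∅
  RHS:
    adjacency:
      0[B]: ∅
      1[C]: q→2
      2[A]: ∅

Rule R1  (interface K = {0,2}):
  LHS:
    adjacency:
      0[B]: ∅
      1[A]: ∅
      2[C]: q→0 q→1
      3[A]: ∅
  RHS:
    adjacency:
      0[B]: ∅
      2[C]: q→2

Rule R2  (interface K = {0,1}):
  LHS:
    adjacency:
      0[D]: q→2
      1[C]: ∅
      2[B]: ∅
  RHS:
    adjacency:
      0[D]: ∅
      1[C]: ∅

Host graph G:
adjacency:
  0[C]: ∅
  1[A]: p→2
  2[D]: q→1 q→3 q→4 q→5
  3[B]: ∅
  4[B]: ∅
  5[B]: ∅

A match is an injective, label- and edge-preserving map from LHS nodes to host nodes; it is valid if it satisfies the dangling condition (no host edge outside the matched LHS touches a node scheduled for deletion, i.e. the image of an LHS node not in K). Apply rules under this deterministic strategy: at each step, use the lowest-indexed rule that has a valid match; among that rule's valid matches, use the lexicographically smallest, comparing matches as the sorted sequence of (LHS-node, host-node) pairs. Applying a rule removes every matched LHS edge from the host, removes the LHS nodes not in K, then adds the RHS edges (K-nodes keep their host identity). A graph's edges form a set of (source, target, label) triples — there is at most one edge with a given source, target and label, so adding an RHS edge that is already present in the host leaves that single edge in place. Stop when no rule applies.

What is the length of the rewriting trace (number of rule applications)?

Answer: 3

Rewrite trace:
start.  V:6 E:5  edges: 1-p->2 2-q->1 2-q->3 2-q->4 2-q->5
1. fire R2 via {0↦2, 1↦0, 2↦3}  →  V:5 E:4  edges: 1-p->2 2-q->1 2-q->4 2-q->5
2. fire R2 via {0↦2, 1↦0, 2↦4}  →  V:4 E:3  edges: 1-p->2 2-q->1 2-q->5
3. fire R2 via {0↦2, 1↦0, 2↦5}  →  V:3 E:2  edges: 1-p->2 2-q->1
normal form: no rule applies after step 3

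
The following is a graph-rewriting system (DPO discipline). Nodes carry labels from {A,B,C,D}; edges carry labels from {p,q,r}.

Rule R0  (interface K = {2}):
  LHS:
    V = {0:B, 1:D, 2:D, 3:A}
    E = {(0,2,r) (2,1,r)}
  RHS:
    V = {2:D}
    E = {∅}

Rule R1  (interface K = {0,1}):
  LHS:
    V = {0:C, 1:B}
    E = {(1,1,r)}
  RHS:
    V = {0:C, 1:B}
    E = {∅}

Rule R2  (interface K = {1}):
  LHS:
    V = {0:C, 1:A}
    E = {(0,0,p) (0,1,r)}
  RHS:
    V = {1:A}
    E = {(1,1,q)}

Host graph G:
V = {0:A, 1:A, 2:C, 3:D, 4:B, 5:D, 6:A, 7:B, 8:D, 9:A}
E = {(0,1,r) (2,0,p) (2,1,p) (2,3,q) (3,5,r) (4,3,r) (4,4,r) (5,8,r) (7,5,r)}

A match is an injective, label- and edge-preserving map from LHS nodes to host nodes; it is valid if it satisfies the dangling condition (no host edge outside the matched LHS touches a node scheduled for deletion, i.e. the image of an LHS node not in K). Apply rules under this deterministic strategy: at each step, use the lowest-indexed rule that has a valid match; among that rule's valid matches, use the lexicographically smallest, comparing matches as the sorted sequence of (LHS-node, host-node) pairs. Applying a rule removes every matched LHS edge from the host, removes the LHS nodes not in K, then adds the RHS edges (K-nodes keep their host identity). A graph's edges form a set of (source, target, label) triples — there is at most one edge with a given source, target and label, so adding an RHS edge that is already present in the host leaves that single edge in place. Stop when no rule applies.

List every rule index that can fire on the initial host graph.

R0: 2 valid matches — {0↦7, 1↦8, 2↦5, 3↦6}, {0↦7, 1↦8, 2↦5, 3↦9}
R1: 1 valid match — {0↦2, 1↦4}
R2: no valid match — LHS pattern not found

Answer: [R0,R1]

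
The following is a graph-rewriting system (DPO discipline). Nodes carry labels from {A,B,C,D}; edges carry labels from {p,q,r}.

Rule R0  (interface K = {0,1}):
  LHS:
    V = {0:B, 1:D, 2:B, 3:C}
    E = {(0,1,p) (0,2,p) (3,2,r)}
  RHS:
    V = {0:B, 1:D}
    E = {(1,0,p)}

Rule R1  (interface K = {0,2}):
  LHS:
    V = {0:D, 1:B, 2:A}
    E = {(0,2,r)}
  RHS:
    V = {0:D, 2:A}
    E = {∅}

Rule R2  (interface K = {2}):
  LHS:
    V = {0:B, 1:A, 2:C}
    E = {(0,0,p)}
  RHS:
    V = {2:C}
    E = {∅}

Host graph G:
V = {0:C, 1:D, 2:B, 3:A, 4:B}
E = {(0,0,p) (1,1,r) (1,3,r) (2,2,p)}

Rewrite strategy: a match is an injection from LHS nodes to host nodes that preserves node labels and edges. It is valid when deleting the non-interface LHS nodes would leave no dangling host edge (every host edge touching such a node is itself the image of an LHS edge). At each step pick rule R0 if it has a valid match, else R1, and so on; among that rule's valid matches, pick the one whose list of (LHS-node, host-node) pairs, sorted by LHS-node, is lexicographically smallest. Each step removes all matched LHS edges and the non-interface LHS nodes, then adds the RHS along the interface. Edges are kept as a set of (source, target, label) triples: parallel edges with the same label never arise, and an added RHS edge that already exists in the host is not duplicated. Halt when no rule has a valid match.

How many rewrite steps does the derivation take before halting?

Answer: 2

Rewrite trace:
[0] host  ⇒  5 nodes, 4 edges  {0-p->0 1-r->1 1-r->3 2-p->2}
[1] R1 @ {0↦1, 1↦4, 2↦3}  ⇒  4 nodes, 3 edges  {0-p->0 1-r->1 2-p->2}
[2] R2 @ {0↦2, 1↦3, 2↦0}  ⇒  2 nodes, 2 edges  {0-p->0 1-r->1}
normal form: no rule applies after step 2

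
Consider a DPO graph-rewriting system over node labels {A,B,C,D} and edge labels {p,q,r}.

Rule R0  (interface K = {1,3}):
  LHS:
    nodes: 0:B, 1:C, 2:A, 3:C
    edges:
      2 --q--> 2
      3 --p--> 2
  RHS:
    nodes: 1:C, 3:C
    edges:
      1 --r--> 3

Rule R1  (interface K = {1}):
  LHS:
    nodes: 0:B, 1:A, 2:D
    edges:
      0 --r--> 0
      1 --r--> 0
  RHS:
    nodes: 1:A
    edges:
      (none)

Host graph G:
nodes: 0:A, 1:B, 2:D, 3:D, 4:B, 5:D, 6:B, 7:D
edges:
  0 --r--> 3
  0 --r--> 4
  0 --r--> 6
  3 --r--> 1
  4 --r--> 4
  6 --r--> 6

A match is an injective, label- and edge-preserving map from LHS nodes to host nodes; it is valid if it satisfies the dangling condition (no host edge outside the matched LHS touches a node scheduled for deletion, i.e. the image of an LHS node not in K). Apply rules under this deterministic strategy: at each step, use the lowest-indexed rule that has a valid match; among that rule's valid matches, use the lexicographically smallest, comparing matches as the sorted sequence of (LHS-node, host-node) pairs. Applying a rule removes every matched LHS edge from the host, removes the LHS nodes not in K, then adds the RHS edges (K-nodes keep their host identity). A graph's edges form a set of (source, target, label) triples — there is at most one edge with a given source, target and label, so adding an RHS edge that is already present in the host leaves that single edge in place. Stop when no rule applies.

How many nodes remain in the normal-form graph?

Answer: 4

Steps:
[0] host  ⇒  8 nodes, 6 edges  {0-r->3 0-r->4 0-r->6 3-r->1 4-r->4 6-r->6}
[1] R1 @ {0↦4, 1↦0, 2↦2}  ⇒  6 nodes, 4 edges  {0-r->3 0-r->6 3-r->1 6-r->6}
[2] R1 @ {0↦6, 1↦0, 2↦5}  ⇒  4 nodes, 2 edges  {0-r->3 3-r->1}
final graph: no rule applies after step 2
NF nodes: {0:A, 1:B, 3:D, 7:D}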